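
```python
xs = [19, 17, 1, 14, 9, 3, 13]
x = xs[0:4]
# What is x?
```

xs has length 7. The slice xs[0:4] selects indices [0, 1, 2, 3] (0->19, 1->17, 2->1, 3->14), giving [19, 17, 1, 14].

[19, 17, 1, 14]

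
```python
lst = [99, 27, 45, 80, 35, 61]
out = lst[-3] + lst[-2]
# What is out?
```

lst has length 6. Negative index -3 maps to positive index 6 + (-3) = 3. lst[3] = 80.
lst has length 6. Negative index -2 maps to positive index 6 + (-2) = 4. lst[4] = 35.
Sum: 80 + 35 = 115.

115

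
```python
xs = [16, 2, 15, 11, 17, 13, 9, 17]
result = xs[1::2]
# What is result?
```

xs has length 8. The slice xs[1::2] selects indices [1, 3, 5, 7] (1->2, 3->11, 5->13, 7->17), giving [2, 11, 13, 17].

[2, 11, 13, 17]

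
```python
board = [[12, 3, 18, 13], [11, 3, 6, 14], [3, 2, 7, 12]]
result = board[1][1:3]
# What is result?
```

board[1] = [11, 3, 6, 14]. board[1] has length 4. The slice board[1][1:3] selects indices [1, 2] (1->3, 2->6), giving [3, 6].

[3, 6]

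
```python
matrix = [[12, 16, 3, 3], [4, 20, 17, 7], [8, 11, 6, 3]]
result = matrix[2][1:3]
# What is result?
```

matrix[2] = [8, 11, 6, 3]. matrix[2] has length 4. The slice matrix[2][1:3] selects indices [1, 2] (1->11, 2->6), giving [11, 6].

[11, 6]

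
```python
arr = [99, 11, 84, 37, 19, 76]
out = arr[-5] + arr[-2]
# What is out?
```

arr has length 6. Negative index -5 maps to positive index 6 + (-5) = 1. arr[1] = 11.
arr has length 6. Negative index -2 maps to positive index 6 + (-2) = 4. arr[4] = 19.
Sum: 11 + 19 = 30.

30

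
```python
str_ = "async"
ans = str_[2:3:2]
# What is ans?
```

str_ has length 5. The slice str_[2:3:2] selects indices [2] (2->'y'), giving 'y'.

'y'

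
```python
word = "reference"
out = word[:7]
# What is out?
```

word has length 9. The slice word[:7] selects indices [0, 1, 2, 3, 4, 5, 6] (0->'r', 1->'e', 2->'f', 3->'e', 4->'r', 5->'e', 6->'n'), giving 'referen'.

'referen'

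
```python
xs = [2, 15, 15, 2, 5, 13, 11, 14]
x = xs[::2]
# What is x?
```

xs has length 8. The slice xs[::2] selects indices [0, 2, 4, 6] (0->2, 2->15, 4->5, 6->11), giving [2, 15, 5, 11].

[2, 15, 5, 11]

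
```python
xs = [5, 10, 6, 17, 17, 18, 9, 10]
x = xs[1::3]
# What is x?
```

xs has length 8. The slice xs[1::3] selects indices [1, 4, 7] (1->10, 4->17, 7->10), giving [10, 17, 10].

[10, 17, 10]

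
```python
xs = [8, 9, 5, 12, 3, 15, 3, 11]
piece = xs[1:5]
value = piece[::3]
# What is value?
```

xs has length 8. The slice xs[1:5] selects indices [1, 2, 3, 4] (1->9, 2->5, 3->12, 4->3), giving [9, 5, 12, 3]. So piece = [9, 5, 12, 3]. piece has length 4. The slice piece[::3] selects indices [0, 3] (0->9, 3->3), giving [9, 3].

[9, 3]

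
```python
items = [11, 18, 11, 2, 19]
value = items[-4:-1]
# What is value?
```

items has length 5. The slice items[-4:-1] selects indices [1, 2, 3] (1->18, 2->11, 3->2), giving [18, 11, 2].

[18, 11, 2]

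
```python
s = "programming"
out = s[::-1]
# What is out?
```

s has length 11. The slice s[::-1] selects indices [10, 9, 8, 7, 6, 5, 4, 3, 2, 1, 0] (10->'g', 9->'n', 8->'i', 7->'m', 6->'m', 5->'a', 4->'r', 3->'g', 2->'o', 1->'r', 0->'p'), giving 'gnimmargorp'.

'gnimmargorp'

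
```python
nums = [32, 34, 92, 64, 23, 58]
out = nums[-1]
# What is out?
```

nums has length 6. Negative index -1 maps to positive index 6 + (-1) = 5. nums[5] = 58.

58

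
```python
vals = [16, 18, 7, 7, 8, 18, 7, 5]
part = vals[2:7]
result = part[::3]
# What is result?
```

vals has length 8. The slice vals[2:7] selects indices [2, 3, 4, 5, 6] (2->7, 3->7, 4->8, 5->18, 6->7), giving [7, 7, 8, 18, 7]. So part = [7, 7, 8, 18, 7]. part has length 5. The slice part[::3] selects indices [0, 3] (0->7, 3->18), giving [7, 18].

[7, 18]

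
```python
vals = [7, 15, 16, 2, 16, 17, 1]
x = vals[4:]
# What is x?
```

vals has length 7. The slice vals[4:] selects indices [4, 5, 6] (4->16, 5->17, 6->1), giving [16, 17, 1].

[16, 17, 1]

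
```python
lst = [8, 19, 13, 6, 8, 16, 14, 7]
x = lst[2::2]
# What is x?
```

lst has length 8. The slice lst[2::2] selects indices [2, 4, 6] (2->13, 4->8, 6->14), giving [13, 8, 14].

[13, 8, 14]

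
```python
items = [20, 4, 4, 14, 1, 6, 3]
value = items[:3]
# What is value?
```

items has length 7. The slice items[:3] selects indices [0, 1, 2] (0->20, 1->4, 2->4), giving [20, 4, 4].

[20, 4, 4]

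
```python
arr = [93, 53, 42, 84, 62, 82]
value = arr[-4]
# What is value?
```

arr has length 6. Negative index -4 maps to positive index 6 + (-4) = 2. arr[2] = 42.

42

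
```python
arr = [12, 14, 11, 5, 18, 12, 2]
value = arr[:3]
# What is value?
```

arr has length 7. The slice arr[:3] selects indices [0, 1, 2] (0->12, 1->14, 2->11), giving [12, 14, 11].

[12, 14, 11]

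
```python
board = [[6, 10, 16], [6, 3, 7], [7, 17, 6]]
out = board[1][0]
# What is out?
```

board[1] = [6, 3, 7]. Taking column 0 of that row yields 6.

6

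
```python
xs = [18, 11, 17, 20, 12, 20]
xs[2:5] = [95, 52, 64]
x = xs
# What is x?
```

xs starts as [18, 11, 17, 20, 12, 20] (length 6). The slice xs[2:5] covers indices [2, 3, 4] with values [17, 20, 12]. Replacing that slice with [95, 52, 64] (same length) produces [18, 11, 95, 52, 64, 20].

[18, 11, 95, 52, 64, 20]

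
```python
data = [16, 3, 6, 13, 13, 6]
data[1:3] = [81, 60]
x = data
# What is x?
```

data starts as [16, 3, 6, 13, 13, 6] (length 6). The slice data[1:3] covers indices [1, 2] with values [3, 6]. Replacing that slice with [81, 60] (same length) produces [16, 81, 60, 13, 13, 6].

[16, 81, 60, 13, 13, 6]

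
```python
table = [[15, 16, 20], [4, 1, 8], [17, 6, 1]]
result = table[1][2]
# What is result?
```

table[1] = [4, 1, 8]. Taking column 2 of that row yields 8.

8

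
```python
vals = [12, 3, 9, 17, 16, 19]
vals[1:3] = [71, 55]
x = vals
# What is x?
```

vals starts as [12, 3, 9, 17, 16, 19] (length 6). The slice vals[1:3] covers indices [1, 2] with values [3, 9]. Replacing that slice with [71, 55] (same length) produces [12, 71, 55, 17, 16, 19].

[12, 71, 55, 17, 16, 19]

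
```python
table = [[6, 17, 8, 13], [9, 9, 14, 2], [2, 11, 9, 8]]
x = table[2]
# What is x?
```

table has 3 rows. Row 2 is [2, 11, 9, 8].

[2, 11, 9, 8]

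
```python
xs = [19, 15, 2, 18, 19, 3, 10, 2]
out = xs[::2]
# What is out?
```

xs has length 8. The slice xs[::2] selects indices [0, 2, 4, 6] (0->19, 2->2, 4->19, 6->10), giving [19, 2, 19, 10].

[19, 2, 19, 10]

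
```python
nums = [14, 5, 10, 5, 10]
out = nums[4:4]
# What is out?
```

nums has length 5. The slice nums[4:4] resolves to an empty index range, so the result is [].

[]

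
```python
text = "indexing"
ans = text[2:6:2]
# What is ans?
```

text has length 8. The slice text[2:6:2] selects indices [2, 4] (2->'d', 4->'x'), giving 'dx'.

'dx'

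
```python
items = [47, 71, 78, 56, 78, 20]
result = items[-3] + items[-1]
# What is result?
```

items has length 6. Negative index -3 maps to positive index 6 + (-3) = 3. items[3] = 56.
items has length 6. Negative index -1 maps to positive index 6 + (-1) = 5. items[5] = 20.
Sum: 56 + 20 = 76.

76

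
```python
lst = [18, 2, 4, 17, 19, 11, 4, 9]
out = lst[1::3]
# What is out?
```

lst has length 8. The slice lst[1::3] selects indices [1, 4, 7] (1->2, 4->19, 7->9), giving [2, 19, 9].

[2, 19, 9]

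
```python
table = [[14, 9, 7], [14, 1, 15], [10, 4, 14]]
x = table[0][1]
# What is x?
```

table[0] = [14, 9, 7]. Taking column 1 of that row yields 9.

9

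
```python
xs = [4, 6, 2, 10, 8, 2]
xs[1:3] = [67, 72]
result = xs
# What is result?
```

xs starts as [4, 6, 2, 10, 8, 2] (length 6). The slice xs[1:3] covers indices [1, 2] with values [6, 2]. Replacing that slice with [67, 72] (same length) produces [4, 67, 72, 10, 8, 2].

[4, 67, 72, 10, 8, 2]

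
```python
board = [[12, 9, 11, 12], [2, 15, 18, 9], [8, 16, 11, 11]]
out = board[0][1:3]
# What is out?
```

board[0] = [12, 9, 11, 12]. board[0] has length 4. The slice board[0][1:3] selects indices [1, 2] (1->9, 2->11), giving [9, 11].

[9, 11]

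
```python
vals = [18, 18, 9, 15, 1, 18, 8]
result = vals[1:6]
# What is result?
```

vals has length 7. The slice vals[1:6] selects indices [1, 2, 3, 4, 5] (1->18, 2->9, 3->15, 4->1, 5->18), giving [18, 9, 15, 1, 18].

[18, 9, 15, 1, 18]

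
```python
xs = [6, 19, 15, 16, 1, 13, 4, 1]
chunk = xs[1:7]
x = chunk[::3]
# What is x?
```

xs has length 8. The slice xs[1:7] selects indices [1, 2, 3, 4, 5, 6] (1->19, 2->15, 3->16, 4->1, 5->13, 6->4), giving [19, 15, 16, 1, 13, 4]. So chunk = [19, 15, 16, 1, 13, 4]. chunk has length 6. The slice chunk[::3] selects indices [0, 3] (0->19, 3->1), giving [19, 1].

[19, 1]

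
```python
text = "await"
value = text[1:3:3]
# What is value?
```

text has length 5. The slice text[1:3:3] selects indices [1] (1->'w'), giving 'w'.

'w'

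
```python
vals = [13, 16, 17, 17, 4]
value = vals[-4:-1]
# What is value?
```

vals has length 5. The slice vals[-4:-1] selects indices [1, 2, 3] (1->16, 2->17, 3->17), giving [16, 17, 17].

[16, 17, 17]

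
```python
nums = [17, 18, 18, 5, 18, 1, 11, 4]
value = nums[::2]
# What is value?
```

nums has length 8. The slice nums[::2] selects indices [0, 2, 4, 6] (0->17, 2->18, 4->18, 6->11), giving [17, 18, 18, 11].

[17, 18, 18, 11]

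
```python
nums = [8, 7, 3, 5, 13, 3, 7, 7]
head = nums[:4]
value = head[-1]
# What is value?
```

nums has length 8. The slice nums[:4] selects indices [0, 1, 2, 3] (0->8, 1->7, 2->3, 3->5), giving [8, 7, 3, 5]. So head = [8, 7, 3, 5]. Then head[-1] = 5.

5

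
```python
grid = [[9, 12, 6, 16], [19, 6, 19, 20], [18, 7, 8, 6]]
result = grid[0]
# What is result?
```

grid has 3 rows. Row 0 is [9, 12, 6, 16].

[9, 12, 6, 16]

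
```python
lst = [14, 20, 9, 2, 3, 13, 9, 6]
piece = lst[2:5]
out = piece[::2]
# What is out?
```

lst has length 8. The slice lst[2:5] selects indices [2, 3, 4] (2->9, 3->2, 4->3), giving [9, 2, 3]. So piece = [9, 2, 3]. piece has length 3. The slice piece[::2] selects indices [0, 2] (0->9, 2->3), giving [9, 3].

[9, 3]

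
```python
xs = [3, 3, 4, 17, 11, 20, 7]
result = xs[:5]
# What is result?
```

xs has length 7. The slice xs[:5] selects indices [0, 1, 2, 3, 4] (0->3, 1->3, 2->4, 3->17, 4->11), giving [3, 3, 4, 17, 11].

[3, 3, 4, 17, 11]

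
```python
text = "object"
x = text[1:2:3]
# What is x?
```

text has length 6. The slice text[1:2:3] selects indices [1] (1->'b'), giving 'b'.

'b'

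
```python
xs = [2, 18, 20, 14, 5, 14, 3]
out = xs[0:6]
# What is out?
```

xs has length 7. The slice xs[0:6] selects indices [0, 1, 2, 3, 4, 5] (0->2, 1->18, 2->20, 3->14, 4->5, 5->14), giving [2, 18, 20, 14, 5, 14].

[2, 18, 20, 14, 5, 14]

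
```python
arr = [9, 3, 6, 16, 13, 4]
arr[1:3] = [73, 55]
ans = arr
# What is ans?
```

arr starts as [9, 3, 6, 16, 13, 4] (length 6). The slice arr[1:3] covers indices [1, 2] with values [3, 6]. Replacing that slice with [73, 55] (same length) produces [9, 73, 55, 16, 13, 4].

[9, 73, 55, 16, 13, 4]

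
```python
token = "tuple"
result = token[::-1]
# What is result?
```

token has length 5. The slice token[::-1] selects indices [4, 3, 2, 1, 0] (4->'e', 3->'l', 2->'p', 1->'u', 0->'t'), giving 'elput'.

'elput'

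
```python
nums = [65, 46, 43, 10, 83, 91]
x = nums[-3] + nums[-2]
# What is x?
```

nums has length 6. Negative index -3 maps to positive index 6 + (-3) = 3. nums[3] = 10.
nums has length 6. Negative index -2 maps to positive index 6 + (-2) = 4. nums[4] = 83.
Sum: 10 + 83 = 93.

93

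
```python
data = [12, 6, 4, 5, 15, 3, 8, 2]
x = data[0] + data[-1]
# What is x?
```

data has length 8. data[0] = 12.
data has length 8. Negative index -1 maps to positive index 8 + (-1) = 7. data[7] = 2.
Sum: 12 + 2 = 14.

14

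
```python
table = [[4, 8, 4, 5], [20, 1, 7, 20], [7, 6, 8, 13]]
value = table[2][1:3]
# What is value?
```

table[2] = [7, 6, 8, 13]. table[2] has length 4. The slice table[2][1:3] selects indices [1, 2] (1->6, 2->8), giving [6, 8].

[6, 8]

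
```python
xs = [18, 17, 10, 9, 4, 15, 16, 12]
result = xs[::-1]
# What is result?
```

xs has length 8. The slice xs[::-1] selects indices [7, 6, 5, 4, 3, 2, 1, 0] (7->12, 6->16, 5->15, 4->4, 3->9, 2->10, 1->17, 0->18), giving [12, 16, 15, 4, 9, 10, 17, 18].

[12, 16, 15, 4, 9, 10, 17, 18]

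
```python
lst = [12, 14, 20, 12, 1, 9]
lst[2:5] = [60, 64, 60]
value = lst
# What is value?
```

lst starts as [12, 14, 20, 12, 1, 9] (length 6). The slice lst[2:5] covers indices [2, 3, 4] with values [20, 12, 1]. Replacing that slice with [60, 64, 60] (same length) produces [12, 14, 60, 64, 60, 9].

[12, 14, 60, 64, 60, 9]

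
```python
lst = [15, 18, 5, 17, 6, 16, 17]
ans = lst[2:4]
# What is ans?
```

lst has length 7. The slice lst[2:4] selects indices [2, 3] (2->5, 3->17), giving [5, 17].

[5, 17]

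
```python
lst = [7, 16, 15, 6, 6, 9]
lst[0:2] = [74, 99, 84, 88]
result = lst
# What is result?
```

lst starts as [7, 16, 15, 6, 6, 9] (length 6). The slice lst[0:2] covers indices [0, 1] with values [7, 16]. Replacing that slice with [74, 99, 84, 88] (different length) produces [74, 99, 84, 88, 15, 6, 6, 9].

[74, 99, 84, 88, 15, 6, 6, 9]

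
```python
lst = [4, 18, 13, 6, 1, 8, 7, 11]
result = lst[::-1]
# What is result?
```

lst has length 8. The slice lst[::-1] selects indices [7, 6, 5, 4, 3, 2, 1, 0] (7->11, 6->7, 5->8, 4->1, 3->6, 2->13, 1->18, 0->4), giving [11, 7, 8, 1, 6, 13, 18, 4].

[11, 7, 8, 1, 6, 13, 18, 4]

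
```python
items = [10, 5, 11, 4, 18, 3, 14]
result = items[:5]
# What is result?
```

items has length 7. The slice items[:5] selects indices [0, 1, 2, 3, 4] (0->10, 1->5, 2->11, 3->4, 4->18), giving [10, 5, 11, 4, 18].

[10, 5, 11, 4, 18]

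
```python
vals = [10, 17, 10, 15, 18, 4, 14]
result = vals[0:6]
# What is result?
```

vals has length 7. The slice vals[0:6] selects indices [0, 1, 2, 3, 4, 5] (0->10, 1->17, 2->10, 3->15, 4->18, 5->4), giving [10, 17, 10, 15, 18, 4].

[10, 17, 10, 15, 18, 4]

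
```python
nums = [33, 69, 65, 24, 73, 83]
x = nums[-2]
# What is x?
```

nums has length 6. Negative index -2 maps to positive index 6 + (-2) = 4. nums[4] = 73.

73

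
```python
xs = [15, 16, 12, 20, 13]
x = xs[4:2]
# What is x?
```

xs has length 5. The slice xs[4:2] resolves to an empty index range, so the result is [].

[]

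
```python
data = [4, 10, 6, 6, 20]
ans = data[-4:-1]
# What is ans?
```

data has length 5. The slice data[-4:-1] selects indices [1, 2, 3] (1->10, 2->6, 3->6), giving [10, 6, 6].

[10, 6, 6]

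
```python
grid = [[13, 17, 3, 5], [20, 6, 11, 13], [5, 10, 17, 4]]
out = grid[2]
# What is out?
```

grid has 3 rows. Row 2 is [5, 10, 17, 4].

[5, 10, 17, 4]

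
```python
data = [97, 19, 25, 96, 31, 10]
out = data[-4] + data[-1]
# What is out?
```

data has length 6. Negative index -4 maps to positive index 6 + (-4) = 2. data[2] = 25.
data has length 6. Negative index -1 maps to positive index 6 + (-1) = 5. data[5] = 10.
Sum: 25 + 10 = 35.

35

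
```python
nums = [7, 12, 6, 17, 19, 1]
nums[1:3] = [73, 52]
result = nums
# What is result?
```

nums starts as [7, 12, 6, 17, 19, 1] (length 6). The slice nums[1:3] covers indices [1, 2] with values [12, 6]. Replacing that slice with [73, 52] (same length) produces [7, 73, 52, 17, 19, 1].

[7, 73, 52, 17, 19, 1]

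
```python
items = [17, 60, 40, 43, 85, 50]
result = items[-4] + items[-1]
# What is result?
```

items has length 6. Negative index -4 maps to positive index 6 + (-4) = 2. items[2] = 40.
items has length 6. Negative index -1 maps to positive index 6 + (-1) = 5. items[5] = 50.
Sum: 40 + 50 = 90.

90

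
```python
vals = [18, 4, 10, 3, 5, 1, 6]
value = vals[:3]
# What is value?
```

vals has length 7. The slice vals[:3] selects indices [0, 1, 2] (0->18, 1->4, 2->10), giving [18, 4, 10].

[18, 4, 10]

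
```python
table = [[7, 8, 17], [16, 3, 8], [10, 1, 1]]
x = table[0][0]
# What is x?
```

table[0] = [7, 8, 17]. Taking column 0 of that row yields 7.

7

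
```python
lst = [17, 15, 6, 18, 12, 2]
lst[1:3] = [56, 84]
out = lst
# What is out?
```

lst starts as [17, 15, 6, 18, 12, 2] (length 6). The slice lst[1:3] covers indices [1, 2] with values [15, 6]. Replacing that slice with [56, 84] (same length) produces [17, 56, 84, 18, 12, 2].

[17, 56, 84, 18, 12, 2]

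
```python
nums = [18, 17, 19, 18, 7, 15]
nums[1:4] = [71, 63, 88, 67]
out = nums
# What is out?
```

nums starts as [18, 17, 19, 18, 7, 15] (length 6). The slice nums[1:4] covers indices [1, 2, 3] with values [17, 19, 18]. Replacing that slice with [71, 63, 88, 67] (different length) produces [18, 71, 63, 88, 67, 7, 15].

[18, 71, 63, 88, 67, 7, 15]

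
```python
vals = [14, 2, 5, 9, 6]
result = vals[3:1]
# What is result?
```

vals has length 5. The slice vals[3:1] resolves to an empty index range, so the result is [].

[]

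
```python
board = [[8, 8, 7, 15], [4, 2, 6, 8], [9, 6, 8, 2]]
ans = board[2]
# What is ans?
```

board has 3 rows. Row 2 is [9, 6, 8, 2].

[9, 6, 8, 2]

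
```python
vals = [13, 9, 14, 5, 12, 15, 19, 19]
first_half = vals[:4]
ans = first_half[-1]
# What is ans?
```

vals has length 8. The slice vals[:4] selects indices [0, 1, 2, 3] (0->13, 1->9, 2->14, 3->5), giving [13, 9, 14, 5]. So first_half = [13, 9, 14, 5]. Then first_half[-1] = 5.

5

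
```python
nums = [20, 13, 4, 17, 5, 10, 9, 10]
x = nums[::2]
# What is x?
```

nums has length 8. The slice nums[::2] selects indices [0, 2, 4, 6] (0->20, 2->4, 4->5, 6->9), giving [20, 4, 5, 9].

[20, 4, 5, 9]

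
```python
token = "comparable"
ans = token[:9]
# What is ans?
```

token has length 10. The slice token[:9] selects indices [0, 1, 2, 3, 4, 5, 6, 7, 8] (0->'c', 1->'o', 2->'m', 3->'p', 4->'a', 5->'r', 6->'a', 7->'b', 8->'l'), giving 'comparabl'.

'comparabl'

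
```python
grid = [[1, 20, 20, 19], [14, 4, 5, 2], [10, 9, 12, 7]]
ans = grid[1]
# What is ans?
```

grid has 3 rows. Row 1 is [14, 4, 5, 2].

[14, 4, 5, 2]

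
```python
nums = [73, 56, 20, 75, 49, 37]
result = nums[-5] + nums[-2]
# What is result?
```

nums has length 6. Negative index -5 maps to positive index 6 + (-5) = 1. nums[1] = 56.
nums has length 6. Negative index -2 maps to positive index 6 + (-2) = 4. nums[4] = 49.
Sum: 56 + 49 = 105.

105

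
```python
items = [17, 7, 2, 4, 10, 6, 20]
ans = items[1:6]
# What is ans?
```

items has length 7. The slice items[1:6] selects indices [1, 2, 3, 4, 5] (1->7, 2->2, 3->4, 4->10, 5->6), giving [7, 2, 4, 10, 6].

[7, 2, 4, 10, 6]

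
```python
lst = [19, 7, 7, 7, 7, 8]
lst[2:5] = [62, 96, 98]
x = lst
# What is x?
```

lst starts as [19, 7, 7, 7, 7, 8] (length 6). The slice lst[2:5] covers indices [2, 3, 4] with values [7, 7, 7]. Replacing that slice with [62, 96, 98] (same length) produces [19, 7, 62, 96, 98, 8].

[19, 7, 62, 96, 98, 8]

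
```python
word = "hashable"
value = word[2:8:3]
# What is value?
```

word has length 8. The slice word[2:8:3] selects indices [2, 5] (2->'s', 5->'b'), giving 'sb'.

'sb'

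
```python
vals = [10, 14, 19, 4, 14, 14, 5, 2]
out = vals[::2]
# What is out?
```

vals has length 8. The slice vals[::2] selects indices [0, 2, 4, 6] (0->10, 2->19, 4->14, 6->5), giving [10, 19, 14, 5].

[10, 19, 14, 5]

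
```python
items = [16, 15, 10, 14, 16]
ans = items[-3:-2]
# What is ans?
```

items has length 5. The slice items[-3:-2] selects indices [2] (2->10), giving [10].

[10]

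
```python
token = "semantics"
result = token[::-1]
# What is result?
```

token has length 9. The slice token[::-1] selects indices [8, 7, 6, 5, 4, 3, 2, 1, 0] (8->'s', 7->'c', 6->'i', 5->'t', 4->'n', 3->'a', 2->'m', 1->'e', 0->'s'), giving 'scitnames'.

'scitnames'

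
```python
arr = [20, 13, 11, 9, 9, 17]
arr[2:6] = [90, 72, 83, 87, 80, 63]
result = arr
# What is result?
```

arr starts as [20, 13, 11, 9, 9, 17] (length 6). The slice arr[2:6] covers indices [2, 3, 4, 5] with values [11, 9, 9, 17]. Replacing that slice with [90, 72, 83, 87, 80, 63] (different length) produces [20, 13, 90, 72, 83, 87, 80, 63].

[20, 13, 90, 72, 83, 87, 80, 63]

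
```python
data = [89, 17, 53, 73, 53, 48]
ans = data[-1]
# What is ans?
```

data has length 6. Negative index -1 maps to positive index 6 + (-1) = 5. data[5] = 48.

48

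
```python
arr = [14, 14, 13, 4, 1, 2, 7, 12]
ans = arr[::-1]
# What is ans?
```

arr has length 8. The slice arr[::-1] selects indices [7, 6, 5, 4, 3, 2, 1, 0] (7->12, 6->7, 5->2, 4->1, 3->4, 2->13, 1->14, 0->14), giving [12, 7, 2, 1, 4, 13, 14, 14].

[12, 7, 2, 1, 4, 13, 14, 14]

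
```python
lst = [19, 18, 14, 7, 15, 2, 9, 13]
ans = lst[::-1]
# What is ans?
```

lst has length 8. The slice lst[::-1] selects indices [7, 6, 5, 4, 3, 2, 1, 0] (7->13, 6->9, 5->2, 4->15, 3->7, 2->14, 1->18, 0->19), giving [13, 9, 2, 15, 7, 14, 18, 19].

[13, 9, 2, 15, 7, 14, 18, 19]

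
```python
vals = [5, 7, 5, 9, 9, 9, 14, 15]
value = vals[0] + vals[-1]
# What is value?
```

vals has length 8. vals[0] = 5.
vals has length 8. Negative index -1 maps to positive index 8 + (-1) = 7. vals[7] = 15.
Sum: 5 + 15 = 20.

20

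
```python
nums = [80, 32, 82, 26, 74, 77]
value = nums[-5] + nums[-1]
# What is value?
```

nums has length 6. Negative index -5 maps to positive index 6 + (-5) = 1. nums[1] = 32.
nums has length 6. Negative index -1 maps to positive index 6 + (-1) = 5. nums[5] = 77.
Sum: 32 + 77 = 109.

109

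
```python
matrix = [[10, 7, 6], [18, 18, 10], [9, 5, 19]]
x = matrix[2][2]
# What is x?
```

matrix[2] = [9, 5, 19]. Taking column 2 of that row yields 19.

19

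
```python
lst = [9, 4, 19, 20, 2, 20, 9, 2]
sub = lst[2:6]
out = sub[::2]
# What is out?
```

lst has length 8. The slice lst[2:6] selects indices [2, 3, 4, 5] (2->19, 3->20, 4->2, 5->20), giving [19, 20, 2, 20]. So sub = [19, 20, 2, 20]. sub has length 4. The slice sub[::2] selects indices [0, 2] (0->19, 2->2), giving [19, 2].

[19, 2]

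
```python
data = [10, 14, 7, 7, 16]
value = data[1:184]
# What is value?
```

data has length 5. The slice data[1:184] selects indices [1, 2, 3, 4] (1->14, 2->7, 3->7, 4->16), giving [14, 7, 7, 16].

[14, 7, 7, 16]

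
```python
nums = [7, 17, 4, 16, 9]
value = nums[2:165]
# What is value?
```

nums has length 5. The slice nums[2:165] selects indices [2, 3, 4] (2->4, 3->16, 4->9), giving [4, 16, 9].

[4, 16, 9]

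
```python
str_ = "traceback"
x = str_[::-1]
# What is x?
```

str_ has length 9. The slice str_[::-1] selects indices [8, 7, 6, 5, 4, 3, 2, 1, 0] (8->'k', 7->'c', 6->'a', 5->'b', 4->'e', 3->'c', 2->'a', 1->'r', 0->'t'), giving 'kcabecart'.

'kcabecart'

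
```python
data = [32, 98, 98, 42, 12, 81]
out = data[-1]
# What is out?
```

data has length 6. Negative index -1 maps to positive index 6 + (-1) = 5. data[5] = 81.

81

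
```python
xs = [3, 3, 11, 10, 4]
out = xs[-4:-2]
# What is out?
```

xs has length 5. The slice xs[-4:-2] selects indices [1, 2] (1->3, 2->11), giving [3, 11].

[3, 11]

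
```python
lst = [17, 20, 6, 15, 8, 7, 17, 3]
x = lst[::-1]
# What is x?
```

lst has length 8. The slice lst[::-1] selects indices [7, 6, 5, 4, 3, 2, 1, 0] (7->3, 6->17, 5->7, 4->8, 3->15, 2->6, 1->20, 0->17), giving [3, 17, 7, 8, 15, 6, 20, 17].

[3, 17, 7, 8, 15, 6, 20, 17]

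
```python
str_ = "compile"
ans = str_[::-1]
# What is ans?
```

str_ has length 7. The slice str_[::-1] selects indices [6, 5, 4, 3, 2, 1, 0] (6->'e', 5->'l', 4->'i', 3->'p', 2->'m', 1->'o', 0->'c'), giving 'elipmoc'.

'elipmoc'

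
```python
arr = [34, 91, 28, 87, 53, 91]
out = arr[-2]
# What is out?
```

arr has length 6. Negative index -2 maps to positive index 6 + (-2) = 4. arr[4] = 53.

53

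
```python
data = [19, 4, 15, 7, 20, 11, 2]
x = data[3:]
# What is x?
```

data has length 7. The slice data[3:] selects indices [3, 4, 5, 6] (3->7, 4->20, 5->11, 6->2), giving [7, 20, 11, 2].

[7, 20, 11, 2]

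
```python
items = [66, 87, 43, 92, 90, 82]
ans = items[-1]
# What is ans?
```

items has length 6. Negative index -1 maps to positive index 6 + (-1) = 5. items[5] = 82.

82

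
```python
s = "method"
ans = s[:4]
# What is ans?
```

s has length 6. The slice s[:4] selects indices [0, 1, 2, 3] (0->'m', 1->'e', 2->'t', 3->'h'), giving 'meth'.

'meth'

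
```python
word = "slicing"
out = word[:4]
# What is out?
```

word has length 7. The slice word[:4] selects indices [0, 1, 2, 3] (0->'s', 1->'l', 2->'i', 3->'c'), giving 'slic'.

'slic'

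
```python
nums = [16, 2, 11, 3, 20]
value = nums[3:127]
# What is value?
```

nums has length 5. The slice nums[3:127] selects indices [3, 4] (3->3, 4->20), giving [3, 20].

[3, 20]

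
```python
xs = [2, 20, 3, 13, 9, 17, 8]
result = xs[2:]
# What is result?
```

xs has length 7. The slice xs[2:] selects indices [2, 3, 4, 5, 6] (2->3, 3->13, 4->9, 5->17, 6->8), giving [3, 13, 9, 17, 8].

[3, 13, 9, 17, 8]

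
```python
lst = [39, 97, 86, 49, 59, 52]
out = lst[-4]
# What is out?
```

lst has length 6. Negative index -4 maps to positive index 6 + (-4) = 2. lst[2] = 86.

86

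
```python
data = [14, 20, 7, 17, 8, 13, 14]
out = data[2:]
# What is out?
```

data has length 7. The slice data[2:] selects indices [2, 3, 4, 5, 6] (2->7, 3->17, 4->8, 5->13, 6->14), giving [7, 17, 8, 13, 14].

[7, 17, 8, 13, 14]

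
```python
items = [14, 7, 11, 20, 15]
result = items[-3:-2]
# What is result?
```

items has length 5. The slice items[-3:-2] selects indices [2] (2->11), giving [11].

[11]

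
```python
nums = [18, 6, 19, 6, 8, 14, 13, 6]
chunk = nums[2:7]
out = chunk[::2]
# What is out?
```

nums has length 8. The slice nums[2:7] selects indices [2, 3, 4, 5, 6] (2->19, 3->6, 4->8, 5->14, 6->13), giving [19, 6, 8, 14, 13]. So chunk = [19, 6, 8, 14, 13]. chunk has length 5. The slice chunk[::2] selects indices [0, 2, 4] (0->19, 2->8, 4->13), giving [19, 8, 13].

[19, 8, 13]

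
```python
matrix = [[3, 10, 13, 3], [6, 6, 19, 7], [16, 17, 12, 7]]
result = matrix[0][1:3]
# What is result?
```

matrix[0] = [3, 10, 13, 3]. matrix[0] has length 4. The slice matrix[0][1:3] selects indices [1, 2] (1->10, 2->13), giving [10, 13].

[10, 13]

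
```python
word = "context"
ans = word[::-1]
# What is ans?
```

word has length 7. The slice word[::-1] selects indices [6, 5, 4, 3, 2, 1, 0] (6->'t', 5->'x', 4->'e', 3->'t', 2->'n', 1->'o', 0->'c'), giving 'txetnoc'.

'txetnoc'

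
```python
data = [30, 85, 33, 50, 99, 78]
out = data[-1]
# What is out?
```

data has length 6. Negative index -1 maps to positive index 6 + (-1) = 5. data[5] = 78.

78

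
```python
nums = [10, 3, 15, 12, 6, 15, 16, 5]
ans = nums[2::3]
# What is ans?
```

nums has length 8. The slice nums[2::3] selects indices [2, 5] (2->15, 5->15), giving [15, 15].

[15, 15]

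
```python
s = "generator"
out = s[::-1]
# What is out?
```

s has length 9. The slice s[::-1] selects indices [8, 7, 6, 5, 4, 3, 2, 1, 0] (8->'r', 7->'o', 6->'t', 5->'a', 4->'r', 3->'e', 2->'n', 1->'e', 0->'g'), giving 'rotareneg'.

'rotareneg'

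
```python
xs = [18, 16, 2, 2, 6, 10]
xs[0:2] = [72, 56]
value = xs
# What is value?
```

xs starts as [18, 16, 2, 2, 6, 10] (length 6). The slice xs[0:2] covers indices [0, 1] with values [18, 16]. Replacing that slice with [72, 56] (same length) produces [72, 56, 2, 2, 6, 10].

[72, 56, 2, 2, 6, 10]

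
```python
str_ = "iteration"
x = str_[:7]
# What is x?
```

str_ has length 9. The slice str_[:7] selects indices [0, 1, 2, 3, 4, 5, 6] (0->'i', 1->'t', 2->'e', 3->'r', 4->'a', 5->'t', 6->'i'), giving 'iterati'.

'iterati'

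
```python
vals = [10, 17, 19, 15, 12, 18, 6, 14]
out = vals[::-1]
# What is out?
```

vals has length 8. The slice vals[::-1] selects indices [7, 6, 5, 4, 3, 2, 1, 0] (7->14, 6->6, 5->18, 4->12, 3->15, 2->19, 1->17, 0->10), giving [14, 6, 18, 12, 15, 19, 17, 10].

[14, 6, 18, 12, 15, 19, 17, 10]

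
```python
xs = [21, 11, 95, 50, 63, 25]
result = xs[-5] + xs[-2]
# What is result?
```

xs has length 6. Negative index -5 maps to positive index 6 + (-5) = 1. xs[1] = 11.
xs has length 6. Negative index -2 maps to positive index 6 + (-2) = 4. xs[4] = 63.
Sum: 11 + 63 = 74.

74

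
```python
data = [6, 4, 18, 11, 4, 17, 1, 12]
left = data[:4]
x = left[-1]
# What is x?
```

data has length 8. The slice data[:4] selects indices [0, 1, 2, 3] (0->6, 1->4, 2->18, 3->11), giving [6, 4, 18, 11]. So left = [6, 4, 18, 11]. Then left[-1] = 11.

11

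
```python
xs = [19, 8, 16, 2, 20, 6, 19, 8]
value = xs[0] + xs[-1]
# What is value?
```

xs has length 8. xs[0] = 19.
xs has length 8. Negative index -1 maps to positive index 8 + (-1) = 7. xs[7] = 8.
Sum: 19 + 8 = 27.

27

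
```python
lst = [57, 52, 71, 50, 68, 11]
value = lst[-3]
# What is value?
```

lst has length 6. Negative index -3 maps to positive index 6 + (-3) = 3. lst[3] = 50.

50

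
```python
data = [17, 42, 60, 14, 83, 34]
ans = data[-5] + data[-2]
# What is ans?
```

data has length 6. Negative index -5 maps to positive index 6 + (-5) = 1. data[1] = 42.
data has length 6. Negative index -2 maps to positive index 6 + (-2) = 4. data[4] = 83.
Sum: 42 + 83 = 125.

125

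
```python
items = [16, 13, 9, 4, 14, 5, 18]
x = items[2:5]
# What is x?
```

items has length 7. The slice items[2:5] selects indices [2, 3, 4] (2->9, 3->4, 4->14), giving [9, 4, 14].

[9, 4, 14]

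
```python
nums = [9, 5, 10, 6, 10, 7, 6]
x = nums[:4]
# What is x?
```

nums has length 7. The slice nums[:4] selects indices [0, 1, 2, 3] (0->9, 1->5, 2->10, 3->6), giving [9, 5, 10, 6].

[9, 5, 10, 6]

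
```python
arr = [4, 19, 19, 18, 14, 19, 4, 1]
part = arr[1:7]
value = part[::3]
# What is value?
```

arr has length 8. The slice arr[1:7] selects indices [1, 2, 3, 4, 5, 6] (1->19, 2->19, 3->18, 4->14, 5->19, 6->4), giving [19, 19, 18, 14, 19, 4]. So part = [19, 19, 18, 14, 19, 4]. part has length 6. The slice part[::3] selects indices [0, 3] (0->19, 3->14), giving [19, 14].

[19, 14]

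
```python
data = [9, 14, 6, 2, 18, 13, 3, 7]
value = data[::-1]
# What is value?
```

data has length 8. The slice data[::-1] selects indices [7, 6, 5, 4, 3, 2, 1, 0] (7->7, 6->3, 5->13, 4->18, 3->2, 2->6, 1->14, 0->9), giving [7, 3, 13, 18, 2, 6, 14, 9].

[7, 3, 13, 18, 2, 6, 14, 9]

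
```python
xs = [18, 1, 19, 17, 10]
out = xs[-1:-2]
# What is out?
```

xs has length 5. The slice xs[-1:-2] resolves to an empty index range, so the result is [].

[]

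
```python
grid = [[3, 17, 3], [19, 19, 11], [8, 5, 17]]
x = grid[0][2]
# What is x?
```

grid[0] = [3, 17, 3]. Taking column 2 of that row yields 3.

3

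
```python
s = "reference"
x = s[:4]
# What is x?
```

s has length 9. The slice s[:4] selects indices [0, 1, 2, 3] (0->'r', 1->'e', 2->'f', 3->'e'), giving 'refe'.

'refe'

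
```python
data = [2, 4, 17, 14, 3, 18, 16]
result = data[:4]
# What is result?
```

data has length 7. The slice data[:4] selects indices [0, 1, 2, 3] (0->2, 1->4, 2->17, 3->14), giving [2, 4, 17, 14].

[2, 4, 17, 14]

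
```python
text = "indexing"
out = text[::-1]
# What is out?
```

text has length 8. The slice text[::-1] selects indices [7, 6, 5, 4, 3, 2, 1, 0] (7->'g', 6->'n', 5->'i', 4->'x', 3->'e', 2->'d', 1->'n', 0->'i'), giving 'gnixedni'.

'gnixedni'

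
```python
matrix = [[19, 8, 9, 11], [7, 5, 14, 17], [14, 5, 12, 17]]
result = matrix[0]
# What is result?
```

matrix has 3 rows. Row 0 is [19, 8, 9, 11].

[19, 8, 9, 11]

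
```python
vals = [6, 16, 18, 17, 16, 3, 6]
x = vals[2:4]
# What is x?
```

vals has length 7. The slice vals[2:4] selects indices [2, 3] (2->18, 3->17), giving [18, 17].

[18, 17]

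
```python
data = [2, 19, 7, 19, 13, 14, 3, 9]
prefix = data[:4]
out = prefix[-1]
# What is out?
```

data has length 8. The slice data[:4] selects indices [0, 1, 2, 3] (0->2, 1->19, 2->7, 3->19), giving [2, 19, 7, 19]. So prefix = [2, 19, 7, 19]. Then prefix[-1] = 19.

19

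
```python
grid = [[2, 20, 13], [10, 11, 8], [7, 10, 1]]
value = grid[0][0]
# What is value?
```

grid[0] = [2, 20, 13]. Taking column 0 of that row yields 2.

2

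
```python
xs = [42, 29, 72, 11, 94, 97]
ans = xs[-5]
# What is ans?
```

xs has length 6. Negative index -5 maps to positive index 6 + (-5) = 1. xs[1] = 29.

29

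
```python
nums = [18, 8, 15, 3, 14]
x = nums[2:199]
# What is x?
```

nums has length 5. The slice nums[2:199] selects indices [2, 3, 4] (2->15, 3->3, 4->14), giving [15, 3, 14].

[15, 3, 14]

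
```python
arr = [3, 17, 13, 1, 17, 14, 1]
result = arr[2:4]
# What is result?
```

arr has length 7. The slice arr[2:4] selects indices [2, 3] (2->13, 3->1), giving [13, 1].

[13, 1]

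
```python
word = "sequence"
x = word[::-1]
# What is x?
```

word has length 8. The slice word[::-1] selects indices [7, 6, 5, 4, 3, 2, 1, 0] (7->'e', 6->'c', 5->'n', 4->'e', 3->'u', 2->'q', 1->'e', 0->'s'), giving 'ecneuqes'.

'ecneuqes'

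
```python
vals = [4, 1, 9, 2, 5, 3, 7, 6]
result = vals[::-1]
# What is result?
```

vals has length 8. The slice vals[::-1] selects indices [7, 6, 5, 4, 3, 2, 1, 0] (7->6, 6->7, 5->3, 4->5, 3->2, 2->9, 1->1, 0->4), giving [6, 7, 3, 5, 2, 9, 1, 4].

[6, 7, 3, 5, 2, 9, 1, 4]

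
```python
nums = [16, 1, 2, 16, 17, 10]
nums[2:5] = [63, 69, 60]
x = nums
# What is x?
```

nums starts as [16, 1, 2, 16, 17, 10] (length 6). The slice nums[2:5] covers indices [2, 3, 4] with values [2, 16, 17]. Replacing that slice with [63, 69, 60] (same length) produces [16, 1, 63, 69, 60, 10].

[16, 1, 63, 69, 60, 10]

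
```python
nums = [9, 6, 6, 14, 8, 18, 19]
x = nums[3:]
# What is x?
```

nums has length 7. The slice nums[3:] selects indices [3, 4, 5, 6] (3->14, 4->8, 5->18, 6->19), giving [14, 8, 18, 19].

[14, 8, 18, 19]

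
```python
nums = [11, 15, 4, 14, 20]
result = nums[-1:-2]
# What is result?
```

nums has length 5. The slice nums[-1:-2] resolves to an empty index range, so the result is [].

[]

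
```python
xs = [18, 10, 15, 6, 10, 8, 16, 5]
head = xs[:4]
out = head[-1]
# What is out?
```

xs has length 8. The slice xs[:4] selects indices [0, 1, 2, 3] (0->18, 1->10, 2->15, 3->6), giving [18, 10, 15, 6]. So head = [18, 10, 15, 6]. Then head[-1] = 6.

6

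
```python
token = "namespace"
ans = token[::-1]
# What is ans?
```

token has length 9. The slice token[::-1] selects indices [8, 7, 6, 5, 4, 3, 2, 1, 0] (8->'e', 7->'c', 6->'a', 5->'p', 4->'s', 3->'e', 2->'m', 1->'a', 0->'n'), giving 'ecapseman'.

'ecapseman'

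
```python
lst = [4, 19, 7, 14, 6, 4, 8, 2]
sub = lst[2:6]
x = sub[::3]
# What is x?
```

lst has length 8. The slice lst[2:6] selects indices [2, 3, 4, 5] (2->7, 3->14, 4->6, 5->4), giving [7, 14, 6, 4]. So sub = [7, 14, 6, 4]. sub has length 4. The slice sub[::3] selects indices [0, 3] (0->7, 3->4), giving [7, 4].

[7, 4]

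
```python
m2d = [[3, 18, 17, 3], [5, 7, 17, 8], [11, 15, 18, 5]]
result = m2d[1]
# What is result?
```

m2d has 3 rows. Row 1 is [5, 7, 17, 8].

[5, 7, 17, 8]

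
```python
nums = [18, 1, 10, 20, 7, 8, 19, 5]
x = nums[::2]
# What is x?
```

nums has length 8. The slice nums[::2] selects indices [0, 2, 4, 6] (0->18, 2->10, 4->7, 6->19), giving [18, 10, 7, 19].

[18, 10, 7, 19]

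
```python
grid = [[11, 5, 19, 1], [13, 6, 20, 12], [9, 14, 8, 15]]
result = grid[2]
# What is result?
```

grid has 3 rows. Row 2 is [9, 14, 8, 15].

[9, 14, 8, 15]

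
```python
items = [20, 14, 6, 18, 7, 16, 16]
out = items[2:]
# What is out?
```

items has length 7. The slice items[2:] selects indices [2, 3, 4, 5, 6] (2->6, 3->18, 4->7, 5->16, 6->16), giving [6, 18, 7, 16, 16].

[6, 18, 7, 16, 16]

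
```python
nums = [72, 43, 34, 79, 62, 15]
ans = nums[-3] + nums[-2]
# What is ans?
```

nums has length 6. Negative index -3 maps to positive index 6 + (-3) = 3. nums[3] = 79.
nums has length 6. Negative index -2 maps to positive index 6 + (-2) = 4. nums[4] = 62.
Sum: 79 + 62 = 141.

141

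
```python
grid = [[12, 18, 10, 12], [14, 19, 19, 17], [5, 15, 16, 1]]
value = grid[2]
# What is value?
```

grid has 3 rows. Row 2 is [5, 15, 16, 1].

[5, 15, 16, 1]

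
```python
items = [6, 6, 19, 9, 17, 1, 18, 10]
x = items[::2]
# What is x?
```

items has length 8. The slice items[::2] selects indices [0, 2, 4, 6] (0->6, 2->19, 4->17, 6->18), giving [6, 19, 17, 18].

[6, 19, 17, 18]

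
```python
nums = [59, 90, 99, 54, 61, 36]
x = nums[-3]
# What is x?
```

nums has length 6. Negative index -3 maps to positive index 6 + (-3) = 3. nums[3] = 54.

54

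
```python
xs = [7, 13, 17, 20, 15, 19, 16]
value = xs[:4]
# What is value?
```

xs has length 7. The slice xs[:4] selects indices [0, 1, 2, 3] (0->7, 1->13, 2->17, 3->20), giving [7, 13, 17, 20].

[7, 13, 17, 20]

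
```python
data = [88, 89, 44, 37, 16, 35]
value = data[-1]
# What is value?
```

data has length 6. Negative index -1 maps to positive index 6 + (-1) = 5. data[5] = 35.

35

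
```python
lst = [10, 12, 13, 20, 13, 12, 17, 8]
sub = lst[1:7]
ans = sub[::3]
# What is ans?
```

lst has length 8. The slice lst[1:7] selects indices [1, 2, 3, 4, 5, 6] (1->12, 2->13, 3->20, 4->13, 5->12, 6->17), giving [12, 13, 20, 13, 12, 17]. So sub = [12, 13, 20, 13, 12, 17]. sub has length 6. The slice sub[::3] selects indices [0, 3] (0->12, 3->13), giving [12, 13].

[12, 13]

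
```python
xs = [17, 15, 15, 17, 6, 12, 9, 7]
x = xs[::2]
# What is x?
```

xs has length 8. The slice xs[::2] selects indices [0, 2, 4, 6] (0->17, 2->15, 4->6, 6->9), giving [17, 15, 6, 9].

[17, 15, 6, 9]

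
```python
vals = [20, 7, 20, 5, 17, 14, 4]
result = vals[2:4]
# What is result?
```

vals has length 7. The slice vals[2:4] selects indices [2, 3] (2->20, 3->5), giving [20, 5].

[20, 5]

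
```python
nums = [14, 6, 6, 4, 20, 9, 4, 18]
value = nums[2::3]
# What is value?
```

nums has length 8. The slice nums[2::3] selects indices [2, 5] (2->6, 5->9), giving [6, 9].

[6, 9]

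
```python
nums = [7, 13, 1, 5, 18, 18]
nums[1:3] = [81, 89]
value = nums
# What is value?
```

nums starts as [7, 13, 1, 5, 18, 18] (length 6). The slice nums[1:3] covers indices [1, 2] with values [13, 1]. Replacing that slice with [81, 89] (same length) produces [7, 81, 89, 5, 18, 18].

[7, 81, 89, 5, 18, 18]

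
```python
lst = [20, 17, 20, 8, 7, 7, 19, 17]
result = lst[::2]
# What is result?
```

lst has length 8. The slice lst[::2] selects indices [0, 2, 4, 6] (0->20, 2->20, 4->7, 6->19), giving [20, 20, 7, 19].

[20, 20, 7, 19]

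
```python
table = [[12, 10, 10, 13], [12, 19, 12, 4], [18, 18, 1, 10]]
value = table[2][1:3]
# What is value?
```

table[2] = [18, 18, 1, 10]. table[2] has length 4. The slice table[2][1:3] selects indices [1, 2] (1->18, 2->1), giving [18, 1].

[18, 1]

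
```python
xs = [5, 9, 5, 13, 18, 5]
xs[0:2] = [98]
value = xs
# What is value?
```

xs starts as [5, 9, 5, 13, 18, 5] (length 6). The slice xs[0:2] covers indices [0, 1] with values [5, 9]. Replacing that slice with [98] (different length) produces [98, 5, 13, 18, 5].

[98, 5, 13, 18, 5]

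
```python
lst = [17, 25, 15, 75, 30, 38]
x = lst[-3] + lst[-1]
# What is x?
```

lst has length 6. Negative index -3 maps to positive index 6 + (-3) = 3. lst[3] = 75.
lst has length 6. Negative index -1 maps to positive index 6 + (-1) = 5. lst[5] = 38.
Sum: 75 + 38 = 113.

113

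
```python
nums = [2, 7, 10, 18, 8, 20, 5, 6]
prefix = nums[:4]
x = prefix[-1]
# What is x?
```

nums has length 8. The slice nums[:4] selects indices [0, 1, 2, 3] (0->2, 1->7, 2->10, 3->18), giving [2, 7, 10, 18]. So prefix = [2, 7, 10, 18]. Then prefix[-1] = 18.

18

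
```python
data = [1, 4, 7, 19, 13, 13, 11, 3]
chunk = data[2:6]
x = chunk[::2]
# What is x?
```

data has length 8. The slice data[2:6] selects indices [2, 3, 4, 5] (2->7, 3->19, 4->13, 5->13), giving [7, 19, 13, 13]. So chunk = [7, 19, 13, 13]. chunk has length 4. The slice chunk[::2] selects indices [0, 2] (0->7, 2->13), giving [7, 13].

[7, 13]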